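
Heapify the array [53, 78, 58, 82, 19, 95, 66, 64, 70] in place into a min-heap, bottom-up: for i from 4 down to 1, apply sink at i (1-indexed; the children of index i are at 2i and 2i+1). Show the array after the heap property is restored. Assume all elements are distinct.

[19, 53, 58, 64, 78, 95, 66, 82, 70]

sift down from index 4:
  82 vs smaller child 64 at index 8, swap → [53, 78, 58, 64, 19, 95, 66, 82, 70]
sift down from index 3: already satisfies heap property
sift down from index 2:
  78 vs smaller child 19 at index 5, swap → [53, 19, 58, 64, 78, 95, 66, 82, 70]
sift down from index 1:
  53 vs smaller child 19 at index 2, swap → [19, 53, 58, 64, 78, 95, 66, 82, 70]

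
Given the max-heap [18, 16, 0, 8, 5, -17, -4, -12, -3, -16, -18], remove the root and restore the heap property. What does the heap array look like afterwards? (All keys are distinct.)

[16, 8, 0, -3, 5, -17, -4, -12, -18, -16]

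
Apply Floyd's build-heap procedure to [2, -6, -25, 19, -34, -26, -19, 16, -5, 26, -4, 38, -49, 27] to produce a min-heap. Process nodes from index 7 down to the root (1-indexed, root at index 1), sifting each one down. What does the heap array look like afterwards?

[-49, -34, -26, -5, -6, -25, -19, 16, 19, 26, -4, 38, 2, 27]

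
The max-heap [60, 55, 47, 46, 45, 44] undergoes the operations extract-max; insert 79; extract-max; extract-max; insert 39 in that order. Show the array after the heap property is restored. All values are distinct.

[47, 46, 45, 44, 39]

extract-max → returns 60:
  remove root 60; move last element 44 to root → [44, 55, 47, 46, 45]
  44 vs larger child 55 at index 1, swap → [55, 44, 47, 46, 45]
  44 vs larger child 46 at index 3, swap → [55, 46, 47, 44, 45]
insert 79:
  append 79 at index 5 → [55, 46, 47, 44, 45, 79]
  79 > parent 47 at index 2, swap → [55, 46, 79, 44, 45, 47]
  79 > parent 55 at index 0, swap → [79, 46, 55, 44, 45, 47]
extract-max → returns 79:
  remove root 79; move last element 47 to root → [47, 46, 55, 44, 45]
  47 vs larger child 55 at index 2, swap → [55, 46, 47, 44, 45]
extract-max → returns 55:
  remove root 55; move last element 45 to root → [45, 46, 47, 44]
  45 vs larger child 47 at index 2, swap → [47, 46, 45, 44]
insert 39:
  append 39 at index 4 → [47, 46, 45, 44, 39] (no swap needed)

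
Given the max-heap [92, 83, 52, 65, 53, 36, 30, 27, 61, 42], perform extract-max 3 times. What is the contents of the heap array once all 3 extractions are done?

[61, 53, 52, 42, 27, 36, 30]

extract-max #1 returns 92:
  remove root 92; move last element 42 to root → [42, 83, 52, 65, 53, 36, 30, 27, 61]
  42 vs larger child 83 at index 1, swap → [83, 42, 52, 65, 53, 36, 30, 27, 61]
  42 vs larger child 65 at index 3, swap → [83, 65, 52, 42, 53, 36, 30, 27, 61]
  42 vs larger child 61 at index 8, swap → [83, 65, 52, 61, 53, 36, 30, 27, 42]
extract-max #2 returns 83:
  remove root 83; move last element 42 to root → [42, 65, 52, 61, 53, 36, 30, 27]
  42 vs larger child 65 at index 1, swap → [65, 42, 52, 61, 53, 36, 30, 27]
  42 vs larger child 61 at index 3, swap → [65, 61, 52, 42, 53, 36, 30, 27]
extract-max #3 returns 65:
  remove root 65; move last element 27 to root → [27, 61, 52, 42, 53, 36, 30]
  27 vs larger child 61 at index 1, swap → [61, 27, 52, 42, 53, 36, 30]
  27 vs larger child 53 at index 4, swap → [61, 53, 52, 42, 27, 36, 30]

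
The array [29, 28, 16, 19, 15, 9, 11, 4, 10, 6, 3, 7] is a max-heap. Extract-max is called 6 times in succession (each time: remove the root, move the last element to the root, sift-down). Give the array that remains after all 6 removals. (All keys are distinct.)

extract-max #1 returns 29:
  remove root 29; move last element 7 to root → [7, 28, 16, 19, 15, 9, 11, 4, 10, 6, 3]
  7 vs larger child 28 at index 1, swap → [28, 7, 16, 19, 15, 9, 11, 4, 10, 6, 3]
  7 vs larger child 19 at index 3, swap → [28, 19, 16, 7, 15, 9, 11, 4, 10, 6, 3]
  7 vs larger child 10 at index 8, swap → [28, 19, 16, 10, 15, 9, 11, 4, 7, 6, 3]
extract-max #2 returns 28:
  remove root 28; move last element 3 to root → [3, 19, 16, 10, 15, 9, 11, 4, 7, 6]
  3 vs larger child 19 at index 1, swap → [19, 3, 16, 10, 15, 9, 11, 4, 7, 6]
  3 vs larger child 15 at index 4, swap → [19, 15, 16, 10, 3, 9, 11, 4, 7, 6]
  3 vs only child 6 at index 9, swap → [19, 15, 16, 10, 6, 9, 11, 4, 7, 3]
extract-max #3 returns 19:
  remove root 19; move last element 3 to root → [3, 15, 16, 10, 6, 9, 11, 4, 7]
  3 vs larger child 16 at index 2, swap → [16, 15, 3, 10, 6, 9, 11, 4, 7]
  3 vs larger child 11 at index 6, swap → [16, 15, 11, 10, 6, 9, 3, 4, 7]
extract-max #4 returns 16:
  remove root 16; move last element 7 to root → [7, 15, 11, 10, 6, 9, 3, 4]
  7 vs larger child 15 at index 1, swap → [15, 7, 11, 10, 6, 9, 3, 4]
  7 vs larger child 10 at index 3, swap → [15, 10, 11, 7, 6, 9, 3, 4]
extract-max #5 returns 15:
  remove root 15; move last element 4 to root → [4, 10, 11, 7, 6, 9, 3]
  4 vs larger child 11 at index 2, swap → [11, 10, 4, 7, 6, 9, 3]
  4 vs larger child 9 at index 5, swap → [11, 10, 9, 7, 6, 4, 3]
extract-max #6 returns 11:
  remove root 11; move last element 3 to root → [3, 10, 9, 7, 6, 4]
  3 vs larger child 10 at index 1, swap → [10, 3, 9, 7, 6, 4]
  3 vs larger child 7 at index 3, swap → [10, 7, 9, 3, 6, 4]

[10, 7, 9, 3, 6, 4]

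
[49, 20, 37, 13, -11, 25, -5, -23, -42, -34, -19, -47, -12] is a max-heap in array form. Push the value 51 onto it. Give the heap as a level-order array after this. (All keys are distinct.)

append 51 at index 13 → [49, 20, 37, 13, -11, 25, -5, -23, -42, -34, -19, -47, -12, 51]
51 > parent -5 at index 6, swap → [49, 20, 37, 13, -11, 25, 51, -23, -42, -34, -19, -47, -12, -5]
51 > parent 37 at index 2, swap → [49, 20, 51, 13, -11, 25, 37, -23, -42, -34, -19, -47, -12, -5]
51 > parent 49 at index 0, swap → [51, 20, 49, 13, -11, 25, 37, -23, -42, -34, -19, -47, -12, -5]

[51, 20, 49, 13, -11, 25, 37, -23, -42, -34, -19, -47, -12, -5]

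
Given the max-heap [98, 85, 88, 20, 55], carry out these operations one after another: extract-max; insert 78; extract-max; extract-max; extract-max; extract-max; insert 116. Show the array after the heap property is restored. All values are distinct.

[116, 20]

extract-max → returns 98:
  remove root 98; move last element 55 to root → [55, 85, 88, 20]
  55 vs larger child 88 at index 2, swap → [88, 85, 55, 20]
insert 78:
  append 78 at index 4 → [88, 85, 55, 20, 78] (no swap needed)
extract-max → returns 88:
  remove root 88; move last element 78 to root → [78, 85, 55, 20]
  78 vs larger child 85 at index 1, swap → [85, 78, 55, 20]
extract-max → returns 85:
  remove root 85; move last element 20 to root → [20, 78, 55]
  20 vs larger child 78 at index 1, swap → [78, 20, 55]
extract-max → returns 78:
  remove root 78; move last element 55 to root → [55, 20] (no swap needed)
extract-max → returns 55:
  remove root 55; move last element 20 to root → [20] (no swap needed)
insert 116:
  append 116 at index 1 → [20, 116]
  116 > parent 20 at index 0, swap → [116, 20]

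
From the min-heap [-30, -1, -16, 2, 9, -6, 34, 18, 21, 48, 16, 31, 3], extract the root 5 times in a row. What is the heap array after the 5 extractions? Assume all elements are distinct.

[3, 9, 21, 16, 48, 31, 34, 18]

extract-min #1 returns -30:
  remove root -30; move last element 3 to root → [3, -1, -16, 2, 9, -6, 34, 18, 21, 48, 16, 31]
  3 vs smaller child -16 at index 2, swap → [-16, -1, 3, 2, 9, -6, 34, 18, 21, 48, 16, 31]
  3 vs smaller child -6 at index 5, swap → [-16, -1, -6, 2, 9, 3, 34, 18, 21, 48, 16, 31]
extract-min #2 returns -16:
  remove root -16; move last element 31 to root → [31, -1, -6, 2, 9, 3, 34, 18, 21, 48, 16]
  31 vs smaller child -6 at index 2, swap → [-6, -1, 31, 2, 9, 3, 34, 18, 21, 48, 16]
  31 vs smaller child 3 at index 5, swap → [-6, -1, 3, 2, 9, 31, 34, 18, 21, 48, 16]
extract-min #3 returns -6:
  remove root -6; move last element 16 to root → [16, -1, 3, 2, 9, 31, 34, 18, 21, 48]
  16 vs smaller child -1 at index 1, swap → [-1, 16, 3, 2, 9, 31, 34, 18, 21, 48]
  16 vs smaller child 2 at index 3, swap → [-1, 2, 3, 16, 9, 31, 34, 18, 21, 48]
extract-min #4 returns -1:
  remove root -1; move last element 48 to root → [48, 2, 3, 16, 9, 31, 34, 18, 21]
  48 vs smaller child 2 at index 1, swap → [2, 48, 3, 16, 9, 31, 34, 18, 21]
  48 vs smaller child 9 at index 4, swap → [2, 9, 3, 16, 48, 31, 34, 18, 21]
extract-min #5 returns 2:
  remove root 2; move last element 21 to root → [21, 9, 3, 16, 48, 31, 34, 18]
  21 vs smaller child 3 at index 2, swap → [3, 9, 21, 16, 48, 31, 34, 18]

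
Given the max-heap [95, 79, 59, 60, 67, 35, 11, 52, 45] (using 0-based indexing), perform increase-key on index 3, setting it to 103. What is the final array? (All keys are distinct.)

[103, 95, 59, 79, 67, 35, 11, 52, 45]

set index 3 from 60 to 103 → [95, 79, 59, 103, 67, 35, 11, 52, 45]
103 > parent 79 at index 1, swap → [95, 103, 59, 79, 67, 35, 11, 52, 45]
103 > parent 95 at index 0, swap → [103, 95, 59, 79, 67, 35, 11, 52, 45]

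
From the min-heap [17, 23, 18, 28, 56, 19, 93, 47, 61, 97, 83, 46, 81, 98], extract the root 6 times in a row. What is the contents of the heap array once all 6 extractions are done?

[47, 56, 81, 61, 83, 97, 93, 98]

extract-min #1 returns 17:
  remove root 17; move last element 98 to root → [98, 23, 18, 28, 56, 19, 93, 47, 61, 97, 83, 46, 81]
  98 vs smaller child 18 at index 2, swap → [18, 23, 98, 28, 56, 19, 93, 47, 61, 97, 83, 46, 81]
  98 vs smaller child 19 at index 5, swap → [18, 23, 19, 28, 56, 98, 93, 47, 61, 97, 83, 46, 81]
  98 vs smaller child 46 at index 11, swap → [18, 23, 19, 28, 56, 46, 93, 47, 61, 97, 83, 98, 81]
extract-min #2 returns 18:
  remove root 18; move last element 81 to root → [81, 23, 19, 28, 56, 46, 93, 47, 61, 97, 83, 98]
  81 vs smaller child 19 at index 2, swap → [19, 23, 81, 28, 56, 46, 93, 47, 61, 97, 83, 98]
  81 vs smaller child 46 at index 5, swap → [19, 23, 46, 28, 56, 81, 93, 47, 61, 97, 83, 98]
extract-min #3 returns 19:
  remove root 19; move last element 98 to root → [98, 23, 46, 28, 56, 81, 93, 47, 61, 97, 83]
  98 vs smaller child 23 at index 1, swap → [23, 98, 46, 28, 56, 81, 93, 47, 61, 97, 83]
  98 vs smaller child 28 at index 3, swap → [23, 28, 46, 98, 56, 81, 93, 47, 61, 97, 83]
  98 vs smaller child 47 at index 7, swap → [23, 28, 46, 47, 56, 81, 93, 98, 61, 97, 83]
extract-min #4 returns 23:
  remove root 23; move last element 83 to root → [83, 28, 46, 47, 56, 81, 93, 98, 61, 97]
  83 vs smaller child 28 at index 1, swap → [28, 83, 46, 47, 56, 81, 93, 98, 61, 97]
  83 vs smaller child 47 at index 3, swap → [28, 47, 46, 83, 56, 81, 93, 98, 61, 97]
  83 vs smaller child 61 at index 8, swap → [28, 47, 46, 61, 56, 81, 93, 98, 83, 97]
extract-min #5 returns 28:
  remove root 28; move last element 97 to root → [97, 47, 46, 61, 56, 81, 93, 98, 83]
  97 vs smaller child 46 at index 2, swap → [46, 47, 97, 61, 56, 81, 93, 98, 83]
  97 vs smaller child 81 at index 5, swap → [46, 47, 81, 61, 56, 97, 93, 98, 83]
extract-min #6 returns 46:
  remove root 46; move last element 83 to root → [83, 47, 81, 61, 56, 97, 93, 98]
  83 vs smaller child 47 at index 1, swap → [47, 83, 81, 61, 56, 97, 93, 98]
  83 vs smaller child 56 at index 4, swap → [47, 56, 81, 61, 83, 97, 93, 98]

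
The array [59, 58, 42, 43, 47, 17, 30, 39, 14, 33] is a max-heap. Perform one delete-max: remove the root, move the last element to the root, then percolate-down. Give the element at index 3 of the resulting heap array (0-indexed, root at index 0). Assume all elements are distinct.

43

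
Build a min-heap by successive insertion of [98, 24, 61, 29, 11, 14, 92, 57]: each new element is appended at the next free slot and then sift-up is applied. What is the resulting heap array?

Insert 98:
  append 98 at index 0 → [98] (no swap needed)
Insert 24:
  append 24 at index 1 → [98, 24]
  24 < parent 98 at index 0, swap → [24, 98]
Insert 61:
  append 61 at index 2 → [24, 98, 61] (no swap needed)
Insert 29:
  append 29 at index 3 → [24, 98, 61, 29]
  29 < parent 98 at index 1, swap → [24, 29, 61, 98]
Insert 11:
  append 11 at index 4 → [24, 29, 61, 98, 11]
  11 < parent 29 at index 1, swap → [24, 11, 61, 98, 29]
  11 < parent 24 at index 0, swap → [11, 24, 61, 98, 29]
Insert 14:
  append 14 at index 5 → [11, 24, 61, 98, 29, 14]
  14 < parent 61 at index 2, swap → [11, 24, 14, 98, 29, 61]
Insert 92:
  append 92 at index 6 → [11, 24, 14, 98, 29, 61, 92] (no swap needed)
Insert 57:
  append 57 at index 7 → [11, 24, 14, 98, 29, 61, 92, 57]
  57 < parent 98 at index 3, swap → [11, 24, 14, 57, 29, 61, 92, 98]

[11, 24, 14, 57, 29, 61, 92, 98]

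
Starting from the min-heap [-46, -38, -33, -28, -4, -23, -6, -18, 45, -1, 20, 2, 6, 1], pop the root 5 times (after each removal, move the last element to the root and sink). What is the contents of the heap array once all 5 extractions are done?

extract-min #1 returns -46:
  remove root -46; move last element 1 to root → [1, -38, -33, -28, -4, -23, -6, -18, 45, -1, 20, 2, 6]
  1 vs smaller child -38 at index 1, swap → [-38, 1, -33, -28, -4, -23, -6, -18, 45, -1, 20, 2, 6]
  1 vs smaller child -28 at index 3, swap → [-38, -28, -33, 1, -4, -23, -6, -18, 45, -1, 20, 2, 6]
  1 vs smaller child -18 at index 7, swap → [-38, -28, -33, -18, -4, -23, -6, 1, 45, -1, 20, 2, 6]
extract-min #2 returns -38:
  remove root -38; move last element 6 to root → [6, -28, -33, -18, -4, -23, -6, 1, 45, -1, 20, 2]
  6 vs smaller child -33 at index 2, swap → [-33, -28, 6, -18, -4, -23, -6, 1, 45, -1, 20, 2]
  6 vs smaller child -23 at index 5, swap → [-33, -28, -23, -18, -4, 6, -6, 1, 45, -1, 20, 2]
  6 vs only child 2 at index 11, swap → [-33, -28, -23, -18, -4, 2, -6, 1, 45, -1, 20, 6]
extract-min #3 returns -33:
  remove root -33; move last element 6 to root → [6, -28, -23, -18, -4, 2, -6, 1, 45, -1, 20]
  6 vs smaller child -28 at index 1, swap → [-28, 6, -23, -18, -4, 2, -6, 1, 45, -1, 20]
  6 vs smaller child -18 at index 3, swap → [-28, -18, -23, 6, -4, 2, -6, 1, 45, -1, 20]
  6 vs smaller child 1 at index 7, swap → [-28, -18, -23, 1, -4, 2, -6, 6, 45, -1, 20]
extract-min #4 returns -28:
  remove root -28; move last element 20 to root → [20, -18, -23, 1, -4, 2, -6, 6, 45, -1]
  20 vs smaller child -23 at index 2, swap → [-23, -18, 20, 1, -4, 2, -6, 6, 45, -1]
  20 vs smaller child -6 at index 6, swap → [-23, -18, -6, 1, -4, 2, 20, 6, 45, -1]
extract-min #5 returns -23:
  remove root -23; move last element -1 to root → [-1, -18, -6, 1, -4, 2, 20, 6, 45]
  -1 vs smaller child -18 at index 1, swap → [-18, -1, -6, 1, -4, 2, 20, 6, 45]
  -1 vs smaller child -4 at index 4, swap → [-18, -4, -6, 1, -1, 2, 20, 6, 45]

[-18, -4, -6, 1, -1, 2, 20, 6, 45]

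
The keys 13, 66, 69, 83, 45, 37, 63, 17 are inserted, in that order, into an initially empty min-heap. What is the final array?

[13, 17, 37, 45, 66, 69, 63, 83]

Insert 13:
  append 13 at index 0 → [13] (no swap needed)
Insert 66:
  append 66 at index 1 → [13, 66] (no swap needed)
Insert 69:
  append 69 at index 2 → [13, 66, 69] (no swap needed)
Insert 83:
  append 83 at index 3 → [13, 66, 69, 83] (no swap needed)
Insert 45:
  append 45 at index 4 → [13, 66, 69, 83, 45]
  45 < parent 66 at index 1, swap → [13, 45, 69, 83, 66]
Insert 37:
  append 37 at index 5 → [13, 45, 69, 83, 66, 37]
  37 < parent 69 at index 2, swap → [13, 45, 37, 83, 66, 69]
Insert 63:
  append 63 at index 6 → [13, 45, 37, 83, 66, 69, 63] (no swap needed)
Insert 17:
  append 17 at index 7 → [13, 45, 37, 83, 66, 69, 63, 17]
  17 < parent 83 at index 3, swap → [13, 45, 37, 17, 66, 69, 63, 83]
  17 < parent 45 at index 1, swap → [13, 17, 37, 45, 66, 69, 63, 83]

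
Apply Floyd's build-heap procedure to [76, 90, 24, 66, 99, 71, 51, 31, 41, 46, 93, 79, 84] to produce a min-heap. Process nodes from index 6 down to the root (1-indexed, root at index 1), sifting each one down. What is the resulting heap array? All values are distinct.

[24, 31, 51, 41, 46, 71, 76, 66, 90, 99, 93, 79, 84]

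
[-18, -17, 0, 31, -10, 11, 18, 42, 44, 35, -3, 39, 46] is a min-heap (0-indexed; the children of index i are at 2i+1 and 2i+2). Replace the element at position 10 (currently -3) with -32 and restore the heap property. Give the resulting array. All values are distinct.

[-32, -18, 0, 31, -17, 11, 18, 42, 44, 35, -10, 39, 46]

set index 10 from -3 to -32 → [-18, -17, 0, 31, -10, 11, 18, 42, 44, 35, -32, 39, 46]
-32 < parent -10 at index 4, swap → [-18, -17, 0, 31, -32, 11, 18, 42, 44, 35, -10, 39, 46]
-32 < parent -17 at index 1, swap → [-18, -32, 0, 31, -17, 11, 18, 42, 44, 35, -10, 39, 46]
-32 < parent -18 at index 0, swap → [-32, -18, 0, 31, -17, 11, 18, 42, 44, 35, -10, 39, 46]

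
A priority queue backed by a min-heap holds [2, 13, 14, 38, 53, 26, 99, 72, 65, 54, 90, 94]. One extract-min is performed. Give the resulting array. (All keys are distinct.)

remove root 2; move last element 94 to root → [94, 13, 14, 38, 53, 26, 99, 72, 65, 54, 90]
94 vs smaller child 13 at index 1, swap → [13, 94, 14, 38, 53, 26, 99, 72, 65, 54, 90]
94 vs smaller child 38 at index 3, swap → [13, 38, 14, 94, 53, 26, 99, 72, 65, 54, 90]
94 vs smaller child 65 at index 8, swap → [13, 38, 14, 65, 53, 26, 99, 72, 94, 54, 90]

[13, 38, 14, 65, 53, 26, 99, 72, 94, 54, 90]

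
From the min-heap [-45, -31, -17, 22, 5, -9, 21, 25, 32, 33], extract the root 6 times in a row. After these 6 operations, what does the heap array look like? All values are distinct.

[22, 25, 32, 33]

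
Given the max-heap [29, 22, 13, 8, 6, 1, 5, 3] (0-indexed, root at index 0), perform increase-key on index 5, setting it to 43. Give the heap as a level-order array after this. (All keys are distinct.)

set index 5 from 1 to 43 → [29, 22, 13, 8, 6, 43, 5, 3]
43 > parent 13 at index 2, swap → [29, 22, 43, 8, 6, 13, 5, 3]
43 > parent 29 at index 0, swap → [43, 22, 29, 8, 6, 13, 5, 3]

[43, 22, 29, 8, 6, 13, 5, 3]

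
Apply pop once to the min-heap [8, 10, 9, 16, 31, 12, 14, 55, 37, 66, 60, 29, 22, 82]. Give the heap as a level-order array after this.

[9, 10, 12, 16, 31, 22, 14, 55, 37, 66, 60, 29, 82]

remove root 8; move last element 82 to root → [82, 10, 9, 16, 31, 12, 14, 55, 37, 66, 60, 29, 22]
82 vs smaller child 9 at index 2, swap → [9, 10, 82, 16, 31, 12, 14, 55, 37, 66, 60, 29, 22]
82 vs smaller child 12 at index 5, swap → [9, 10, 12, 16, 31, 82, 14, 55, 37, 66, 60, 29, 22]
82 vs smaller child 22 at index 12, swap → [9, 10, 12, 16, 31, 22, 14, 55, 37, 66, 60, 29, 82]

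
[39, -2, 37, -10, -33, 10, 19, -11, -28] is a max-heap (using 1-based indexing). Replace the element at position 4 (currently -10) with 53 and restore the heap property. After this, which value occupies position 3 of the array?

37

set index 4 from -10 to 53 → [39, -2, 37, 53, -33, 10, 19, -11, -28]
53 > parent -2 at index 2, swap → [39, 53, 37, -2, -33, 10, 19, -11, -28]
53 > parent 39 at index 1, swap → [53, 39, 37, -2, -33, 10, 19, -11, -28]
resulting array: [53, 39, 37, -2, -33, 10, 19, -11, -28]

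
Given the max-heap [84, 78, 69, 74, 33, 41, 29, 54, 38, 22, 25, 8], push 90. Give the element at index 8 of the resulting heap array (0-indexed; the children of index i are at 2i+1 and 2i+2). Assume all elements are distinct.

append 90 at index 12 → [84, 78, 69, 74, 33, 41, 29, 54, 38, 22, 25, 8, 90]
90 > parent 41 at index 5, swap → [84, 78, 69, 74, 33, 90, 29, 54, 38, 22, 25, 8, 41]
90 > parent 69 at index 2, swap → [84, 78, 90, 74, 33, 69, 29, 54, 38, 22, 25, 8, 41]
90 > parent 84 at index 0, swap → [90, 78, 84, 74, 33, 69, 29, 54, 38, 22, 25, 8, 41]
resulting array: [90, 78, 84, 74, 33, 69, 29, 54, 38, 22, 25, 8, 41]

38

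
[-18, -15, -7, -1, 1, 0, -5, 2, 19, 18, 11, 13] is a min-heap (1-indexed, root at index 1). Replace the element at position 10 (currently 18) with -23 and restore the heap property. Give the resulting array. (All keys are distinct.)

[-23, -18, -7, -1, -15, 0, -5, 2, 19, 1, 11, 13]

set index 10 from 18 to -23 → [-18, -15, -7, -1, 1, 0, -5, 2, 19, -23, 11, 13]
-23 < parent 1 at index 5, swap → [-18, -15, -7, -1, -23, 0, -5, 2, 19, 1, 11, 13]
-23 < parent -15 at index 2, swap → [-18, -23, -7, -1, -15, 0, -5, 2, 19, 1, 11, 13]
-23 < parent -18 at index 1, swap → [-23, -18, -7, -1, -15, 0, -5, 2, 19, 1, 11, 13]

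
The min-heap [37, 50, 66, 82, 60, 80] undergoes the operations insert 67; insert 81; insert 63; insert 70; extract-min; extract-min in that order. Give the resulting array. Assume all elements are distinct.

[60, 63, 66, 81, 70, 80, 67, 82]

insert 67:
  append 67 at index 6 → [37, 50, 66, 82, 60, 80, 67] (no swap needed)
insert 81:
  append 81 at index 7 → [37, 50, 66, 82, 60, 80, 67, 81]
  81 < parent 82 at index 3, swap → [37, 50, 66, 81, 60, 80, 67, 82]
insert 63:
  append 63 at index 8 → [37, 50, 66, 81, 60, 80, 67, 82, 63]
  63 < parent 81 at index 3, swap → [37, 50, 66, 63, 60, 80, 67, 82, 81]
insert 70:
  append 70 at index 9 → [37, 50, 66, 63, 60, 80, 67, 82, 81, 70] (no swap needed)
extract-min → returns 37:
  remove root 37; move last element 70 to root → [70, 50, 66, 63, 60, 80, 67, 82, 81]
  70 vs smaller child 50 at index 1, swap → [50, 70, 66, 63, 60, 80, 67, 82, 81]
  70 vs smaller child 60 at index 4, swap → [50, 60, 66, 63, 70, 80, 67, 82, 81]
extract-min → returns 50:
  remove root 50; move last element 81 to root → [81, 60, 66, 63, 70, 80, 67, 82]
  81 vs smaller child 60 at index 1, swap → [60, 81, 66, 63, 70, 80, 67, 82]
  81 vs smaller child 63 at index 3, swap → [60, 63, 66, 81, 70, 80, 67, 82]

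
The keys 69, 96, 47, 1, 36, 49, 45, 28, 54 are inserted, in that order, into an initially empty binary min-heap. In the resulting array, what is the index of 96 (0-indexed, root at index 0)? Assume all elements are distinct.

Insert 69:
  append 69 at index 0 → [69] (no swap needed)
Insert 96:
  append 96 at index 1 → [69, 96] (no swap needed)
Insert 47:
  append 47 at index 2 → [69, 96, 47]
  47 < parent 69 at index 0, swap → [47, 96, 69]
Insert 1:
  append 1 at index 3 → [47, 96, 69, 1]
  1 < parent 96 at index 1, swap → [47, 1, 69, 96]
  1 < parent 47 at index 0, swap → [1, 47, 69, 96]
Insert 36:
  append 36 at index 4 → [1, 47, 69, 96, 36]
  36 < parent 47 at index 1, swap → [1, 36, 69, 96, 47]
Insert 49:
  append 49 at index 5 → [1, 36, 69, 96, 47, 49]
  49 < parent 69 at index 2, swap → [1, 36, 49, 96, 47, 69]
Insert 45:
  append 45 at index 6 → [1, 36, 49, 96, 47, 69, 45]
  45 < parent 49 at index 2, swap → [1, 36, 45, 96, 47, 69, 49]
Insert 28:
  append 28 at index 7 → [1, 36, 45, 96, 47, 69, 49, 28]
  28 < parent 96 at index 3, swap → [1, 36, 45, 28, 47, 69, 49, 96]
  28 < parent 36 at index 1, swap → [1, 28, 45, 36, 47, 69, 49, 96]
Insert 54:
  append 54 at index 8 → [1, 28, 45, 36, 47, 69, 49, 96, 54] (no swap needed)
resulting array: [1, 28, 45, 36, 47, 69, 49, 96, 54]

7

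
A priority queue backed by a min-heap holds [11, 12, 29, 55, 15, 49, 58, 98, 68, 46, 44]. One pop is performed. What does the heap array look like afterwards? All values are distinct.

[12, 15, 29, 55, 44, 49, 58, 98, 68, 46]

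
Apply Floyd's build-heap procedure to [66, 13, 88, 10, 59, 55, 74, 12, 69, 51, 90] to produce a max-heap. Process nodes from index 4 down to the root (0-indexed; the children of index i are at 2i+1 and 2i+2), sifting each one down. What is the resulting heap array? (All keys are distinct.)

[90, 69, 88, 66, 59, 55, 74, 12, 10, 51, 13]

sift down from index 4:
  59 vs larger child 90 at index 10, swap → [66, 13, 88, 10, 90, 55, 74, 12, 69, 51, 59]
sift down from index 3:
  10 vs larger child 69 at index 8, swap → [66, 13, 88, 69, 90, 55, 74, 12, 10, 51, 59]
sift down from index 2: already satisfies heap property
sift down from index 1:
  13 vs larger child 90 at index 4, swap → [66, 90, 88, 69, 13, 55, 74, 12, 10, 51, 59]
  13 vs larger child 59 at index 10, swap → [66, 90, 88, 69, 59, 55, 74, 12, 10, 51, 13]
sift down from index 0:
  66 vs larger child 90 at index 1, swap → [90, 66, 88, 69, 59, 55, 74, 12, 10, 51, 13]
  66 vs larger child 69 at index 3, swap → [90, 69, 88, 66, 59, 55, 74, 12, 10, 51, 13]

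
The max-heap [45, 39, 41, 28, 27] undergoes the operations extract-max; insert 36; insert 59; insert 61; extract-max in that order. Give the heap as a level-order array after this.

[59, 39, 41, 28, 36, 27]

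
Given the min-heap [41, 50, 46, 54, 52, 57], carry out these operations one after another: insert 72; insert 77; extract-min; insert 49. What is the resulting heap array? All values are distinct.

[46, 49, 57, 50, 52, 77, 72, 54]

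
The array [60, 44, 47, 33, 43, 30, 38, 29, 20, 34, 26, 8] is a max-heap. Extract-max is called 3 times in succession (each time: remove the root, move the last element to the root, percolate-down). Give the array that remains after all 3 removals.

extract-max #1 returns 60:
  remove root 60; move last element 8 to root → [8, 44, 47, 33, 43, 30, 38, 29, 20, 34, 26]
  8 vs larger child 47 at index 2, swap → [47, 44, 8, 33, 43, 30, 38, 29, 20, 34, 26]
  8 vs larger child 38 at index 6, swap → [47, 44, 38, 33, 43, 30, 8, 29, 20, 34, 26]
extract-max #2 returns 47:
  remove root 47; move last element 26 to root → [26, 44, 38, 33, 43, 30, 8, 29, 20, 34]
  26 vs larger child 44 at index 1, swap → [44, 26, 38, 33, 43, 30, 8, 29, 20, 34]
  26 vs larger child 43 at index 4, swap → [44, 43, 38, 33, 26, 30, 8, 29, 20, 34]
  26 vs only child 34 at index 9, swap → [44, 43, 38, 33, 34, 30, 8, 29, 20, 26]
extract-max #3 returns 44:
  remove root 44; move last element 26 to root → [26, 43, 38, 33, 34, 30, 8, 29, 20]
  26 vs larger child 43 at index 1, swap → [43, 26, 38, 33, 34, 30, 8, 29, 20]
  26 vs larger child 34 at index 4, swap → [43, 34, 38, 33, 26, 30, 8, 29, 20]

[43, 34, 38, 33, 26, 30, 8, 29, 20]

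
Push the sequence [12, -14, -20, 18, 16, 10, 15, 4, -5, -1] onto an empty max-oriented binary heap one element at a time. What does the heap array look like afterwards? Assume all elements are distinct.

Insert 12:
  append 12 at index 0 → [12] (no swap needed)
Insert -14:
  append -14 at index 1 → [12, -14] (no swap needed)
Insert -20:
  append -20 at index 2 → [12, -14, -20] (no swap needed)
Insert 18:
  append 18 at index 3 → [12, -14, -20, 18]
  18 > parent -14 at index 1, swap → [12, 18, -20, -14]
  18 > parent 12 at index 0, swap → [18, 12, -20, -14]
Insert 16:
  append 16 at index 4 → [18, 12, -20, -14, 16]
  16 > parent 12 at index 1, swap → [18, 16, -20, -14, 12]
Insert 10:
  append 10 at index 5 → [18, 16, -20, -14, 12, 10]
  10 > parent -20 at index 2, swap → [18, 16, 10, -14, 12, -20]
Insert 15:
  append 15 at index 6 → [18, 16, 10, -14, 12, -20, 15]
  15 > parent 10 at index 2, swap → [18, 16, 15, -14, 12, -20, 10]
Insert 4:
  append 4 at index 7 → [18, 16, 15, -14, 12, -20, 10, 4]
  4 > parent -14 at index 3, swap → [18, 16, 15, 4, 12, -20, 10, -14]
Insert -5:
  append -5 at index 8 → [18, 16, 15, 4, 12, -20, 10, -14, -5] (no swap needed)
Insert -1:
  append -1 at index 9 → [18, 16, 15, 4, 12, -20, 10, -14, -5, -1] (no swap needed)

[18, 16, 15, 4, 12, -20, 10, -14, -5, -1]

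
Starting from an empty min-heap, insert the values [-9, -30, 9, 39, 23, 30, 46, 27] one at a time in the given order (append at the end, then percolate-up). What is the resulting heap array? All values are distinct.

[-30, -9, 9, 27, 23, 30, 46, 39]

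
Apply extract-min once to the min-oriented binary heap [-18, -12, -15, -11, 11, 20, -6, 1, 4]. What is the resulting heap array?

remove root -18; move last element 4 to root → [4, -12, -15, -11, 11, 20, -6, 1]
4 vs smaller child -15 at index 2, swap → [-15, -12, 4, -11, 11, 20, -6, 1]
4 vs smaller child -6 at index 6, swap → [-15, -12, -6, -11, 11, 20, 4, 1]

[-15, -12, -6, -11, 11, 20, 4, 1]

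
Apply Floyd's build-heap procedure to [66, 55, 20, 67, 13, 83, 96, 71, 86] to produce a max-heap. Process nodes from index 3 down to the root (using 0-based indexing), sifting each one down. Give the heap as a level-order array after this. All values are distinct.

[96, 86, 83, 71, 13, 66, 20, 55, 67]

sift down from index 3:
  67 vs larger child 86 at index 8, swap → [66, 55, 20, 86, 13, 83, 96, 71, 67]
sift down from index 2:
  20 vs larger child 96 at index 6, swap → [66, 55, 96, 86, 13, 83, 20, 71, 67]
sift down from index 1:
  55 vs larger child 86 at index 3, swap → [66, 86, 96, 55, 13, 83, 20, 71, 67]
  55 vs larger child 71 at index 7, swap → [66, 86, 96, 71, 13, 83, 20, 55, 67]
sift down from index 0:
  66 vs larger child 96 at index 2, swap → [96, 86, 66, 71, 13, 83, 20, 55, 67]
  66 vs larger child 83 at index 5, swap → [96, 86, 83, 71, 13, 66, 20, 55, 67]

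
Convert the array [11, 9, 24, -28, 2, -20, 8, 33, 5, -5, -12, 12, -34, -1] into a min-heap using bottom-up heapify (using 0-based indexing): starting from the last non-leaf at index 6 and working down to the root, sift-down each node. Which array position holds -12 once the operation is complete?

4

sift down from index 6:
  8 vs only child -1 at index 13, swap → [11, 9, 24, -28, 2, -20, -1, 33, 5, -5, -12, 12, -34, 8]
sift down from index 5:
  -20 vs smaller child -34 at index 12, swap → [11, 9, 24, -28, 2, -34, -1, 33, 5, -5, -12, 12, -20, 8]
sift down from index 4:
  2 vs smaller child -12 at index 10, swap → [11, 9, 24, -28, -12, -34, -1, 33, 5, -5, 2, 12, -20, 8]
sift down from index 3: already satisfies heap property
sift down from index 2:
  24 vs smaller child -34 at index 5, swap → [11, 9, -34, -28, -12, 24, -1, 33, 5, -5, 2, 12, -20, 8]
  24 vs smaller child -20 at index 12, swap → [11, 9, -34, -28, -12, -20, -1, 33, 5, -5, 2, 12, 24, 8]
sift down from index 1:
  9 vs smaller child -28 at index 3, swap → [11, -28, -34, 9, -12, -20, -1, 33, 5, -5, 2, 12, 24, 8]
  9 vs smaller child 5 at index 8, swap → [11, -28, -34, 5, -12, -20, -1, 33, 9, -5, 2, 12, 24, 8]
sift down from index 0:
  11 vs smaller child -34 at index 2, swap → [-34, -28, 11, 5, -12, -20, -1, 33, 9, -5, 2, 12, 24, 8]
  11 vs smaller child -20 at index 5, swap → [-34, -28, -20, 5, -12, 11, -1, 33, 9, -5, 2, 12, 24, 8]
resulting array: [-34, -28, -20, 5, -12, 11, -1, 33, 9, -5, 2, 12, 24, 8]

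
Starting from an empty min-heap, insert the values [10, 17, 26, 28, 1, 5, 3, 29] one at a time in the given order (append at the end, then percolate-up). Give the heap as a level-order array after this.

[1, 10, 3, 28, 17, 26, 5, 29]

Insert 10:
  append 10 at index 0 → [10] (no swap needed)
Insert 17:
  append 17 at index 1 → [10, 17] (no swap needed)
Insert 26:
  append 26 at index 2 → [10, 17, 26] (no swap needed)
Insert 28:
  append 28 at index 3 → [10, 17, 26, 28] (no swap needed)
Insert 1:
  append 1 at index 4 → [10, 17, 26, 28, 1]
  1 < parent 17 at index 1, swap → [10, 1, 26, 28, 17]
  1 < parent 10 at index 0, swap → [1, 10, 26, 28, 17]
Insert 5:
  append 5 at index 5 → [1, 10, 26, 28, 17, 5]
  5 < parent 26 at index 2, swap → [1, 10, 5, 28, 17, 26]
Insert 3:
  append 3 at index 6 → [1, 10, 5, 28, 17, 26, 3]
  3 < parent 5 at index 2, swap → [1, 10, 3, 28, 17, 26, 5]
Insert 29:
  append 29 at index 7 → [1, 10, 3, 28, 17, 26, 5, 29] (no swap needed)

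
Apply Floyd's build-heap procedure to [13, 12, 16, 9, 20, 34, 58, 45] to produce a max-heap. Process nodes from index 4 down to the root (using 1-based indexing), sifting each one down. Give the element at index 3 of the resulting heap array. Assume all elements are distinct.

sift down from index 4:
  9 vs only child 45 at index 8, swap → [13, 12, 16, 45, 20, 34, 58, 9]
sift down from index 3:
  16 vs larger child 58 at index 7, swap → [13, 12, 58, 45, 20, 34, 16, 9]
sift down from index 2:
  12 vs larger child 45 at index 4, swap → [13, 45, 58, 12, 20, 34, 16, 9]
sift down from index 1:
  13 vs larger child 58 at index 3, swap → [58, 45, 13, 12, 20, 34, 16, 9]
  13 vs larger child 34 at index 6, swap → [58, 45, 34, 12, 20, 13, 16, 9]
resulting array: [58, 45, 34, 12, 20, 13, 16, 9]

34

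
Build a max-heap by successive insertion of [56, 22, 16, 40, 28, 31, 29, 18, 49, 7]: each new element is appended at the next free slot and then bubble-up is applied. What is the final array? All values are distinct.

[56, 49, 31, 40, 28, 16, 29, 18, 22, 7]

Insert 56:
  append 56 at index 0 → [56] (no swap needed)
Insert 22:
  append 22 at index 1 → [56, 22] (no swap needed)
Insert 16:
  append 16 at index 2 → [56, 22, 16] (no swap needed)
Insert 40:
  append 40 at index 3 → [56, 22, 16, 40]
  40 > parent 22 at index 1, swap → [56, 40, 16, 22]
Insert 28:
  append 28 at index 4 → [56, 40, 16, 22, 28] (no swap needed)
Insert 31:
  append 31 at index 5 → [56, 40, 16, 22, 28, 31]
  31 > parent 16 at index 2, swap → [56, 40, 31, 22, 28, 16]
Insert 29:
  append 29 at index 6 → [56, 40, 31, 22, 28, 16, 29] (no swap needed)
Insert 18:
  append 18 at index 7 → [56, 40, 31, 22, 28, 16, 29, 18] (no swap needed)
Insert 49:
  append 49 at index 8 → [56, 40, 31, 22, 28, 16, 29, 18, 49]
  49 > parent 22 at index 3, swap → [56, 40, 31, 49, 28, 16, 29, 18, 22]
  49 > parent 40 at index 1, swap → [56, 49, 31, 40, 28, 16, 29, 18, 22]
Insert 7:
  append 7 at index 9 → [56, 49, 31, 40, 28, 16, 29, 18, 22, 7] (no swap needed)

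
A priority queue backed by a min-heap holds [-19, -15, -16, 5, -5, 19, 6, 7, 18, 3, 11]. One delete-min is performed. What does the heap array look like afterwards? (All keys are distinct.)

remove root -19; move last element 11 to root → [11, -15, -16, 5, -5, 19, 6, 7, 18, 3]
11 vs smaller child -16 at index 2, swap → [-16, -15, 11, 5, -5, 19, 6, 7, 18, 3]
11 vs smaller child 6 at index 6, swap → [-16, -15, 6, 5, -5, 19, 11, 7, 18, 3]

[-16, -15, 6, 5, -5, 19, 11, 7, 18, 3]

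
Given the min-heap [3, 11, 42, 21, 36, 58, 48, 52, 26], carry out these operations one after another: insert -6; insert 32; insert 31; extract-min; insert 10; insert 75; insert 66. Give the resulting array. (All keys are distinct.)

[3, 11, 10, 21, 32, 31, 48, 52, 26, 36, 58, 42, 75, 66]

insert -6:
  append -6 at index 9 → [3, 11, 42, 21, 36, 58, 48, 52, 26, -6]
  -6 < parent 36 at index 4, swap → [3, 11, 42, 21, -6, 58, 48, 52, 26, 36]
  -6 < parent 11 at index 1, swap → [3, -6, 42, 21, 11, 58, 48, 52, 26, 36]
  -6 < parent 3 at index 0, swap → [-6, 3, 42, 21, 11, 58, 48, 52, 26, 36]
insert 32:
  append 32 at index 10 → [-6, 3, 42, 21, 11, 58, 48, 52, 26, 36, 32] (no swap needed)
insert 31:
  append 31 at index 11 → [-6, 3, 42, 21, 11, 58, 48, 52, 26, 36, 32, 31]
  31 < parent 58 at index 5, swap → [-6, 3, 42, 21, 11, 31, 48, 52, 26, 36, 32, 58]
  31 < parent 42 at index 2, swap → [-6, 3, 31, 21, 11, 42, 48, 52, 26, 36, 32, 58]
extract-min → returns -6:
  remove root -6; move last element 58 to root → [58, 3, 31, 21, 11, 42, 48, 52, 26, 36, 32]
  58 vs smaller child 3 at index 1, swap → [3, 58, 31, 21, 11, 42, 48, 52, 26, 36, 32]
  58 vs smaller child 11 at index 4, swap → [3, 11, 31, 21, 58, 42, 48, 52, 26, 36, 32]
  58 vs smaller child 32 at index 10, swap → [3, 11, 31, 21, 32, 42, 48, 52, 26, 36, 58]
insert 10:
  append 10 at index 11 → [3, 11, 31, 21, 32, 42, 48, 52, 26, 36, 58, 10]
  10 < parent 42 at index 5, swap → [3, 11, 31, 21, 32, 10, 48, 52, 26, 36, 58, 42]
  10 < parent 31 at index 2, swap → [3, 11, 10, 21, 32, 31, 48, 52, 26, 36, 58, 42]
insert 75:
  append 75 at index 12 → [3, 11, 10, 21, 32, 31, 48, 52, 26, 36, 58, 42, 75] (no swap needed)
insert 66:
  append 66 at index 13 → [3, 11, 10, 21, 32, 31, 48, 52, 26, 36, 58, 42, 75, 66] (no swap needed)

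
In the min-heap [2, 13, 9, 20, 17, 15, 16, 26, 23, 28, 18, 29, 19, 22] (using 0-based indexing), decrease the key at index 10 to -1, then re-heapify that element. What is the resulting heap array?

set index 10 from 18 to -1 → [2, 13, 9, 20, 17, 15, 16, 26, 23, 28, -1, 29, 19, 22]
-1 < parent 17 at index 4, swap → [2, 13, 9, 20, -1, 15, 16, 26, 23, 28, 17, 29, 19, 22]
-1 < parent 13 at index 1, swap → [2, -1, 9, 20, 13, 15, 16, 26, 23, 28, 17, 29, 19, 22]
-1 < parent 2 at index 0, swap → [-1, 2, 9, 20, 13, 15, 16, 26, 23, 28, 17, 29, 19, 22]

[-1, 2, 9, 20, 13, 15, 16, 26, 23, 28, 17, 29, 19, 22]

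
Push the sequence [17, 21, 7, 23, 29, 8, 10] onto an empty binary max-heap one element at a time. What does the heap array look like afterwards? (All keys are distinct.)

[29, 23, 10, 17, 21, 7, 8]

Insert 17:
  append 17 at index 0 → [17] (no swap needed)
Insert 21:
  append 21 at index 1 → [17, 21]
  21 > parent 17 at index 0, swap → [21, 17]
Insert 7:
  append 7 at index 2 → [21, 17, 7] (no swap needed)
Insert 23:
  append 23 at index 3 → [21, 17, 7, 23]
  23 > parent 17 at index 1, swap → [21, 23, 7, 17]
  23 > parent 21 at index 0, swap → [23, 21, 7, 17]
Insert 29:
  append 29 at index 4 → [23, 21, 7, 17, 29]
  29 > parent 21 at index 1, swap → [23, 29, 7, 17, 21]
  29 > parent 23 at index 0, swap → [29, 23, 7, 17, 21]
Insert 8:
  append 8 at index 5 → [29, 23, 7, 17, 21, 8]
  8 > parent 7 at index 2, swap → [29, 23, 8, 17, 21, 7]
Insert 10:
  append 10 at index 6 → [29, 23, 8, 17, 21, 7, 10]
  10 > parent 8 at index 2, swap → [29, 23, 10, 17, 21, 7, 8]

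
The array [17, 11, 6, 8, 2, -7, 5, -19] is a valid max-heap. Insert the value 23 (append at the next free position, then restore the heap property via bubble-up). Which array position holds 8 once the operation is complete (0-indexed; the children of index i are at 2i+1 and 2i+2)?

append 23 at index 8 → [17, 11, 6, 8, 2, -7, 5, -19, 23]
23 > parent 8 at index 3, swap → [17, 11, 6, 23, 2, -7, 5, -19, 8]
23 > parent 11 at index 1, swap → [17, 23, 6, 11, 2, -7, 5, -19, 8]
23 > parent 17 at index 0, swap → [23, 17, 6, 11, 2, -7, 5, -19, 8]
resulting array: [23, 17, 6, 11, 2, -7, 5, -19, 8]

8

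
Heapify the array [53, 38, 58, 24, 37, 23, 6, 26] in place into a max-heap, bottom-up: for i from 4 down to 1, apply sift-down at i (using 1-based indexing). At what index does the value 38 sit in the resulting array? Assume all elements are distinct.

2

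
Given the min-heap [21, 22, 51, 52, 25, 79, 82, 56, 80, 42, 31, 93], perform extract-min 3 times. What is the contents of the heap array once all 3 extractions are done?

extract-min #1 returns 21:
  remove root 21; move last element 93 to root → [93, 22, 51, 52, 25, 79, 82, 56, 80, 42, 31]
  93 vs smaller child 22 at index 1, swap → [22, 93, 51, 52, 25, 79, 82, 56, 80, 42, 31]
  93 vs smaller child 25 at index 4, swap → [22, 25, 51, 52, 93, 79, 82, 56, 80, 42, 31]
  93 vs smaller child 31 at index 10, swap → [22, 25, 51, 52, 31, 79, 82, 56, 80, 42, 93]
extract-min #2 returns 22:
  remove root 22; move last element 93 to root → [93, 25, 51, 52, 31, 79, 82, 56, 80, 42]
  93 vs smaller child 25 at index 1, swap → [25, 93, 51, 52, 31, 79, 82, 56, 80, 42]
  93 vs smaller child 31 at index 4, swap → [25, 31, 51, 52, 93, 79, 82, 56, 80, 42]
  93 vs only child 42 at index 9, swap → [25, 31, 51, 52, 42, 79, 82, 56, 80, 93]
extract-min #3 returns 25:
  remove root 25; move last element 93 to root → [93, 31, 51, 52, 42, 79, 82, 56, 80]
  93 vs smaller child 31 at index 1, swap → [31, 93, 51, 52, 42, 79, 82, 56, 80]
  93 vs smaller child 42 at index 4, swap → [31, 42, 51, 52, 93, 79, 82, 56, 80]

[31, 42, 51, 52, 93, 79, 82, 56, 80]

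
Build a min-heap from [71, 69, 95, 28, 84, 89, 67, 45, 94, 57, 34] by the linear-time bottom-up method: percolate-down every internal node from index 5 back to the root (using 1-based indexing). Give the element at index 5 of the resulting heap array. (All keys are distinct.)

57

sift down from index 5:
  84 vs smaller child 34 at index 11, swap → [71, 69, 95, 28, 34, 89, 67, 45, 94, 57, 84]
sift down from index 4: already satisfies heap property
sift down from index 3:
  95 vs smaller child 67 at index 7, swap → [71, 69, 67, 28, 34, 89, 95, 45, 94, 57, 84]
sift down from index 2:
  69 vs smaller child 28 at index 4, swap → [71, 28, 67, 69, 34, 89, 95, 45, 94, 57, 84]
  69 vs smaller child 45 at index 8, swap → [71, 28, 67, 45, 34, 89, 95, 69, 94, 57, 84]
sift down from index 1:
  71 vs smaller child 28 at index 2, swap → [28, 71, 67, 45, 34, 89, 95, 69, 94, 57, 84]
  71 vs smaller child 34 at index 5, swap → [28, 34, 67, 45, 71, 89, 95, 69, 94, 57, 84]
  71 vs smaller child 57 at index 10, swap → [28, 34, 67, 45, 57, 89, 95, 69, 94, 71, 84]
resulting array: [28, 34, 67, 45, 57, 89, 95, 69, 94, 71, 84]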